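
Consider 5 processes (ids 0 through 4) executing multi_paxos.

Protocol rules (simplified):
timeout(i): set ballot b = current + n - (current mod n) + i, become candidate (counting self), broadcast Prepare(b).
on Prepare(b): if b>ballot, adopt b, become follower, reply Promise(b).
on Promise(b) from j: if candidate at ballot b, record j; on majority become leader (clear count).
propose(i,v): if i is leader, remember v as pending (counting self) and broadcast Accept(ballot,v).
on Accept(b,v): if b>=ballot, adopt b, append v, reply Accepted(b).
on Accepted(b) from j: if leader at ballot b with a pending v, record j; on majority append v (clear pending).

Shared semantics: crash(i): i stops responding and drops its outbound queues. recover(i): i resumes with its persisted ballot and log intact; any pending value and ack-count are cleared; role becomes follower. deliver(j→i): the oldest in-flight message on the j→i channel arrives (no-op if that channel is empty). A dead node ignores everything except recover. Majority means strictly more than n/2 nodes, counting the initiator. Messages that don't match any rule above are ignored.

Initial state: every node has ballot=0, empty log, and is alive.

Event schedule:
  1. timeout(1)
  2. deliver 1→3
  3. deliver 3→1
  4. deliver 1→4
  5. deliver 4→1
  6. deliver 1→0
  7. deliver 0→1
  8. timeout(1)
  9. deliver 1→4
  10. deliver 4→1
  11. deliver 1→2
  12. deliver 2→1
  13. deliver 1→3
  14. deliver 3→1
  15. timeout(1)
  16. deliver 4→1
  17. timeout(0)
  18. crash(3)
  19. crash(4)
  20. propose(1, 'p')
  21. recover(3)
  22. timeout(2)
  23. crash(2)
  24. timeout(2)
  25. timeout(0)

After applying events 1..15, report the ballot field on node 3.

11

after 1 — timeout(1): n1:cand/b6/[-]
after 2 — deliver 1→3: n3:foll/b6/[-]
after 3 — deliver 3→1: ·
after 4 — deliver 1→4: n4:foll/b6/[-]
after 5 — deliver 4→1: n1:lead/b6/[-]
after 6 — deliver 1→0: n0:foll/b6/[-]
after 7 — deliver 0→1: ·
after 8 — timeout(1): n1:cand/b11/[-]
after 9 — deliver 1→4: n4:foll/b11/[-]
after 10 — deliver 4→1: ·
after 11 — deliver 1→2: n2:foll/b6/[-]
after 12 — deliver 2→1: ·
after 13 — deliver 1→3: n3:foll/b11/[-]
after 14 — deliver 3→1: n1:lead/b11/[-]
after 15 — timeout(1): n1:cand/b16/[-]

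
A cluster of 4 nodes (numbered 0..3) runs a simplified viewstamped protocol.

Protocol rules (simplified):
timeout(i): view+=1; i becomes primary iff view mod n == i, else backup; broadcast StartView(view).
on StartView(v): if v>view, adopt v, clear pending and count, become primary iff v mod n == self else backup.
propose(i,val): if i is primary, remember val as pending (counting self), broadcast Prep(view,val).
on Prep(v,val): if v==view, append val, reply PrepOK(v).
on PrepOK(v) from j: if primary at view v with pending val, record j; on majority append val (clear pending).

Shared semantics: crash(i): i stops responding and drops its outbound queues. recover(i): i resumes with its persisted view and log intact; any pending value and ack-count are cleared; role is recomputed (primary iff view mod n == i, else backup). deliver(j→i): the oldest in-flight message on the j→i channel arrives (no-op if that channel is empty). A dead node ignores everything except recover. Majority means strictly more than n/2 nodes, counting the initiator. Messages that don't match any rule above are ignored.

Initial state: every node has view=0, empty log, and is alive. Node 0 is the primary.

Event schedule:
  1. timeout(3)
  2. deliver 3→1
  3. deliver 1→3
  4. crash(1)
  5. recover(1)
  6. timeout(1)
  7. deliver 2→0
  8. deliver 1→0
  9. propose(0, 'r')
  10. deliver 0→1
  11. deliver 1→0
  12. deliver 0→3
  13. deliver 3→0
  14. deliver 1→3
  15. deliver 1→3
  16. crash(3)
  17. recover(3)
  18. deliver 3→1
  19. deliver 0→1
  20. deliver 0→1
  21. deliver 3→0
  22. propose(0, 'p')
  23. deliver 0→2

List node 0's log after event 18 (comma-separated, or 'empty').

empty

1. timeout(3):  <3:back v1 ->
2. deliver 3→1:  <1:prim v1 ->
3. deliver 1→3:  nop
4. crash(1):  <1:✗prim v1 ->
5. recover(1):  <1:prim v1 ->
6. timeout(1):  <1:back v2 ->
7. deliver 2→0:  nop
8. deliver 1→0:  <0:back v2 ->
9. propose(0,'r'):  nop
10. deliver 0→1:  nop
11. deliver 1→0:  nop
12. deliver 0→3:  nop
13. deliver 3→0:  nop
14. deliver 1→3:  <3:back v2 ->
15. deliver 1→3:  nop
16. crash(3):  <3:✗back v2 ->
17. recover(3):  <3:back v2 ->
18. deliver 3→1:  nop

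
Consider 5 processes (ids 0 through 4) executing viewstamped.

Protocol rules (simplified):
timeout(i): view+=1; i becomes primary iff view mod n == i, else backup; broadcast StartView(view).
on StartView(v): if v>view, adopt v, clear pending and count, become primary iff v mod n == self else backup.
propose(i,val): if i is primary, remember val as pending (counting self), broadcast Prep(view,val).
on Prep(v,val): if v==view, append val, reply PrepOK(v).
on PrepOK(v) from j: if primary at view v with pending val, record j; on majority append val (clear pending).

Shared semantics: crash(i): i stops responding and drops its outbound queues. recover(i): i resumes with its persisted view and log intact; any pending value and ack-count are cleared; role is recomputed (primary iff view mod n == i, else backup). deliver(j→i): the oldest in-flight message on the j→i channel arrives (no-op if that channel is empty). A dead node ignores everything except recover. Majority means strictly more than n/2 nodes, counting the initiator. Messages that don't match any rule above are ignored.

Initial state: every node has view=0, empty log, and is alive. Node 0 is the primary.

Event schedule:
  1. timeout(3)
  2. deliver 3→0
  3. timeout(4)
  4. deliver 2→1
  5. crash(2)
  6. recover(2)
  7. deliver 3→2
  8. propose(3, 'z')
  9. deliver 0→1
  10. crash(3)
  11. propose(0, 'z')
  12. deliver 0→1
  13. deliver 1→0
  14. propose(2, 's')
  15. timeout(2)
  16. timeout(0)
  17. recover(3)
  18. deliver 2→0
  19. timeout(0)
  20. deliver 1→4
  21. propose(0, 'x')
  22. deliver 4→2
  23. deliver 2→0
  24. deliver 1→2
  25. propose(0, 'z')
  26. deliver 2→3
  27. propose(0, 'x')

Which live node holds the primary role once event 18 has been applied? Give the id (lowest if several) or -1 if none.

2

[1] timeout(3) → N3(back v1 [-])
[2] deliver 3→0 → N0(back v1 [-])
[3] timeout(4) → N4(back v1 [-])
[4] deliver 2→1 → ∅
[5] crash(2) → N2(✗back v0 [-])
[6] recover(2) → N2(back v0 [-])
[7] deliver 3→2 → N2(back v1 [-])
[8] propose(3,'z') → ∅
[9] deliver 0→1 → ∅
[10] crash(3) → N3(✗back v1 [-])
[11] propose(0,'z') → ∅
[12] deliver 0→1 → ∅
[13] deliver 1→0 → ∅
[14] propose(2,'s') → ∅
[15] timeout(2) → N2(prim v2 [-])
[16] timeout(0) → N0(back v2 [-])
[17] recover(3) → N3(back v1 [-])
[18] deliver 2→0 → ∅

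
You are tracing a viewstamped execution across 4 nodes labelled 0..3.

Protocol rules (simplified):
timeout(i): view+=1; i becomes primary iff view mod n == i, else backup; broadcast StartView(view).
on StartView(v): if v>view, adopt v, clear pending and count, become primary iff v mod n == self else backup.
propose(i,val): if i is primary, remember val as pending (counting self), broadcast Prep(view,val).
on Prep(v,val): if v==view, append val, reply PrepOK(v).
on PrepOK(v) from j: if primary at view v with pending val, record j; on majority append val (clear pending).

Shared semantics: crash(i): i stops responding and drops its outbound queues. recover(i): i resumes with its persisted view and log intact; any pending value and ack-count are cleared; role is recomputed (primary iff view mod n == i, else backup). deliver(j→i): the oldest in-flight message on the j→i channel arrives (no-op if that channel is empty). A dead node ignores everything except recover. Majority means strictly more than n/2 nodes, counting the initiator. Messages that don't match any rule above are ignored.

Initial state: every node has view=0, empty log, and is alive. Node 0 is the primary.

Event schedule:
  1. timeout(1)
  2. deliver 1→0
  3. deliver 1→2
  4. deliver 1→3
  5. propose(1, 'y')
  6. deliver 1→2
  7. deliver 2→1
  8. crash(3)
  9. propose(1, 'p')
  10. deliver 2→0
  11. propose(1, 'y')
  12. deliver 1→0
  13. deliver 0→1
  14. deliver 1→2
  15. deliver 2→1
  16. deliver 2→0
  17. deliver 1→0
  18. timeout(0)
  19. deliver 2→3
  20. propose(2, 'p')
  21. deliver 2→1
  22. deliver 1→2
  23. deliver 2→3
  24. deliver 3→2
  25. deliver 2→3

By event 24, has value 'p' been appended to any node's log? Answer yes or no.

yes

[1] timeout(1) → N1(prim v1 [-])
[2] deliver 1→0 → N0(back v1 [-])
[3] deliver 1→2 → N2(back v1 [-])
[4] deliver 1→3 → N3(back v1 [-])
[5] propose(1,'y') → ∅
[6] deliver 1→2 → N2(back v1 [y])
[7] deliver 2→1 → ∅
[8] crash(3) → N3(✗back v1 [-])
[9] propose(1,'p') → ∅
[10] deliver 2→0 → ∅
[11] propose(1,'y') → ∅
[12] deliver 1→0 → N0(back v1 [y])
[13] deliver 0→1 → ∅
[14] deliver 1→2 → N2(back v1 [y,p])
[15] deliver 2→1 → N1(prim v1 [y])
[16] deliver 2→0 → ∅
[17] deliver 1→0 → N0(back v1 [y,p])
[18] timeout(0) → N0(back v2 [y,p])
[19] deliver 2→3 → ∅
[20] propose(2,'p') → ∅
[21] deliver 2→1 → ∅
[22] deliver 1→2 → N2(back v1 [y,p,y])
[23] deliver 2→3 → ∅
[24] deliver 3→2 → ∅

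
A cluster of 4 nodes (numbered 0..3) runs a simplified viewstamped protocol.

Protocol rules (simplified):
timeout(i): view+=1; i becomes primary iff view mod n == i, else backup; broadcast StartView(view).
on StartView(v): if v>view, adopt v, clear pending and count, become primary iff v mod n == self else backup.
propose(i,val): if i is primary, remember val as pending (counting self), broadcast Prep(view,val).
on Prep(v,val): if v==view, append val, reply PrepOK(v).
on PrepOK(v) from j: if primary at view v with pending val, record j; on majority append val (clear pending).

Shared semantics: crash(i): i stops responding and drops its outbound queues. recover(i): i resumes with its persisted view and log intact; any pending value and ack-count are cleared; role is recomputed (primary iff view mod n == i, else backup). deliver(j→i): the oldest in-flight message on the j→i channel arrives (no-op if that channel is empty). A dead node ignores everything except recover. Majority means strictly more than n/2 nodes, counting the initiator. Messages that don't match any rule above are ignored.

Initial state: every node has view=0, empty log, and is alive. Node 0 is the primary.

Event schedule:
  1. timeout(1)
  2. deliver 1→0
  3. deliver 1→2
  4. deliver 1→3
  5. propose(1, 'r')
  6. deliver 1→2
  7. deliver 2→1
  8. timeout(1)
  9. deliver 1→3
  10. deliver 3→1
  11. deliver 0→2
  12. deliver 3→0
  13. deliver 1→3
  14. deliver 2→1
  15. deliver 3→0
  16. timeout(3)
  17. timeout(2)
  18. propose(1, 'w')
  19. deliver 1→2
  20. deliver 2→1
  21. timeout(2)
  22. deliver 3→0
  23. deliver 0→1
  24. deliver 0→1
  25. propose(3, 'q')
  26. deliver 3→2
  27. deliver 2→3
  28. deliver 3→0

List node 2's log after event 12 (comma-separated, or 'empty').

[1] timeout(1) → N1(prim v1 [-])
[2] deliver 1→0 → N0(back v1 [-])
[3] deliver 1→2 → N2(back v1 [-])
[4] deliver 1→3 → N3(back v1 [-])
[5] propose(1,'r') → ∅
[6] deliver 1→2 → N2(back v1 [r])
[7] deliver 2→1 → ∅
[8] timeout(1) → N1(back v2 [-])
[9] deliver 1→3 → N3(back v1 [r])
[10] deliver 3→1 → ∅
[11] deliver 0→2 → ∅
[12] deliver 3→0 → ∅

r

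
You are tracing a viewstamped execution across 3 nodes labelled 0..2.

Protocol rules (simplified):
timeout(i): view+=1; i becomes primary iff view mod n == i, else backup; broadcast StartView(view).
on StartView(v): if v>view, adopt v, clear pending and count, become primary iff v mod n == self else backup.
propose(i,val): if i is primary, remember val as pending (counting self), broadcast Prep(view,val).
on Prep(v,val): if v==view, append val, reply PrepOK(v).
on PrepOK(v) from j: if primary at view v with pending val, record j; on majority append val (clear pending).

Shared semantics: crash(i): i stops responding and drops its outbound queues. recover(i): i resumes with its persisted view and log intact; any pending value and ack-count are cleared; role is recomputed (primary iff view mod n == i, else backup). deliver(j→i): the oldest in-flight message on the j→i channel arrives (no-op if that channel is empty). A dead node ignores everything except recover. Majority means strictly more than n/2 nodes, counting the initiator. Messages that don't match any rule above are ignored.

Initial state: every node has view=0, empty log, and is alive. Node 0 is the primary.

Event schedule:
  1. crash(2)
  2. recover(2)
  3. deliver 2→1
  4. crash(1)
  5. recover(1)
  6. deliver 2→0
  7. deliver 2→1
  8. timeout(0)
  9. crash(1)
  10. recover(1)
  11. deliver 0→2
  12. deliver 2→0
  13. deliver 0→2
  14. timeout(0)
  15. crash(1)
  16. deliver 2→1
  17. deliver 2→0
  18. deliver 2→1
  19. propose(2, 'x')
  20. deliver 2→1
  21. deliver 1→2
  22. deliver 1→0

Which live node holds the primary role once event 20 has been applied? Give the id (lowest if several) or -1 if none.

-1

after 1 — crash(2): n2:✗back/v0/[-]
after 2 — recover(2): n2:back/v0/[-]
after 3 — deliver 2→1: ·
after 4 — crash(1): n1:✗back/v0/[-]
after 5 — recover(1): n1:back/v0/[-]
after 6 — deliver 2→0: ·
after 7 — deliver 2→1: ·
after 8 — timeout(0): n0:back/v1/[-]
after 9 — crash(1): n1:✗back/v0/[-]
after 10 — recover(1): n1:back/v0/[-]
after 11 — deliver 0→2: n2:back/v1/[-]
after 12 — deliver 2→0: ·
after 13 — deliver 0→2: ·
after 14 — timeout(0): n0:back/v2/[-]
after 15 — crash(1): n1:✗back/v0/[-]
after 16 — deliver 2→1: ·
after 17 — deliver 2→0: ·
after 18 — deliver 2→1: ·
after 19 — propose(2,'x'): ·
after 20 — deliver 2→1: ·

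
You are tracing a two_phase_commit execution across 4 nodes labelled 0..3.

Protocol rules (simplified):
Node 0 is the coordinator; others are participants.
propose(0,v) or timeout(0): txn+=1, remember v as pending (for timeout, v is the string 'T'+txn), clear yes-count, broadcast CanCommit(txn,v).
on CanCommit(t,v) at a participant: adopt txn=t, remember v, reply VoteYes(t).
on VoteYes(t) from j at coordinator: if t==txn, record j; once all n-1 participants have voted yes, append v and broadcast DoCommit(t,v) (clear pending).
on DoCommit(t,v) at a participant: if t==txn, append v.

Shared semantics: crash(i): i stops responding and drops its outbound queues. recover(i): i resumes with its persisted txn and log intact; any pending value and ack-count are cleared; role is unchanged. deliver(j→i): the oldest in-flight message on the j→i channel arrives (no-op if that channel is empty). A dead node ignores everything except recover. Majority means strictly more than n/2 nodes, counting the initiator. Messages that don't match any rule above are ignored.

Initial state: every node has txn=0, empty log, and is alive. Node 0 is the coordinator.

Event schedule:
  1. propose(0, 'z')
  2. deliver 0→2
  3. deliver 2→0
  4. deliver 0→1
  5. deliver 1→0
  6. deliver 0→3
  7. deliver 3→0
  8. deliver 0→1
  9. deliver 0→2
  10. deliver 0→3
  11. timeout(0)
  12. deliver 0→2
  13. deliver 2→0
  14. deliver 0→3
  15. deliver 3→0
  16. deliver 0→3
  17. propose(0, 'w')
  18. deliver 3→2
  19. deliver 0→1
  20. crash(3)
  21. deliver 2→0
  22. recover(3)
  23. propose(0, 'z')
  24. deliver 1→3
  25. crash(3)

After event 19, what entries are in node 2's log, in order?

e1 propose(0,'z'): 0[coor,t=1,-]
e2 deliver 0→2: 2[part,t=1,-]
e3 deliver 2→0: ·
e4 deliver 0→1: 1[part,t=1,-]
e5 deliver 1→0: ·
e6 deliver 0→3: 3[part,t=1,-]
e7 deliver 3→0: 0[coor,t=1,z]
e8 deliver 0→1: 1[part,t=1,z]
e9 deliver 0→2: 2[part,t=1,z]
e10 deliver 0→3: 3[part,t=1,z]
e11 timeout(0): 0[coor,t=2,z]
e12 deliver 0→2: 2[part,t=2,z]
e13 deliver 2→0: ·
e14 deliver 0→3: 3[part,t=2,z]
e15 deliver 3→0: ·
e16 deliver 0→3: ·
e17 propose(0,'w'): 0[coor,t=3,z]
e18 deliver 3→2: ·
e19 deliver 0→1: 1[part,t=2,z]

z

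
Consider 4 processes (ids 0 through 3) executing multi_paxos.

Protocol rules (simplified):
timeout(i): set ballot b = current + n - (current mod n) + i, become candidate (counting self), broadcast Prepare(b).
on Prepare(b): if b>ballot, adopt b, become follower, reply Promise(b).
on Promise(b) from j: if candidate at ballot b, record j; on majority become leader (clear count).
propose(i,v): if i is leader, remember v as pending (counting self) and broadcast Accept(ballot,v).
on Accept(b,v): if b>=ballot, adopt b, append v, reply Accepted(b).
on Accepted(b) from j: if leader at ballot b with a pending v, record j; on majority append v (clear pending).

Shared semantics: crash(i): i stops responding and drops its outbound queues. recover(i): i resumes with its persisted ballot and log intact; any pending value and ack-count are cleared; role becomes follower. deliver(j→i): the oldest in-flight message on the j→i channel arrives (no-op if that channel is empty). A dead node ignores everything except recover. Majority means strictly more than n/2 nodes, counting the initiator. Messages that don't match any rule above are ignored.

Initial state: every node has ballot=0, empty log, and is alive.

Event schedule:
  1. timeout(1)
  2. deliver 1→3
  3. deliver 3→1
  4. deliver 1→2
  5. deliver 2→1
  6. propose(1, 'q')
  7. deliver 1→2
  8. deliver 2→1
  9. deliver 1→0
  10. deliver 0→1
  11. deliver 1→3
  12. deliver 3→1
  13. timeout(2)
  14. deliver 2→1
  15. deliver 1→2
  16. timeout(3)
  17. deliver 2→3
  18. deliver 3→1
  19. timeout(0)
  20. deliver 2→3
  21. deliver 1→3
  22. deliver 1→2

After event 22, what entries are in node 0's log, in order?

e1 timeout(1): 1[cand,b=5,-]
e2 deliver 1→3: 3[foll,b=5,-]
e3 deliver 3→1: ·
e4 deliver 1→2: 2[foll,b=5,-]
e5 deliver 2→1: 1[lead,b=5,-]
e6 propose(1,'q'): ·
e7 deliver 1→2: 2[foll,b=5,q]
e8 deliver 2→1: ·
e9 deliver 1→0: 0[foll,b=5,-]
e10 deliver 0→1: ·
e11 deliver 1→3: 3[foll,b=5,q]
e12 deliver 3→1: 1[lead,b=5,q]
e13 timeout(2): 2[cand,b=10,q]
e14 deliver 2→1: 1[foll,b=10,q]
e15 deliver 1→2: ·
e16 timeout(3): 3[cand,b=11,q]
e17 deliver 2→3: ·
e18 deliver 3→1: 1[foll,b=11,q]
e19 timeout(0): 0[cand,b=8,-]
e20 deliver 2→3: ·
e21 deliver 1→3: ·
e22 deliver 1→2: ·

empty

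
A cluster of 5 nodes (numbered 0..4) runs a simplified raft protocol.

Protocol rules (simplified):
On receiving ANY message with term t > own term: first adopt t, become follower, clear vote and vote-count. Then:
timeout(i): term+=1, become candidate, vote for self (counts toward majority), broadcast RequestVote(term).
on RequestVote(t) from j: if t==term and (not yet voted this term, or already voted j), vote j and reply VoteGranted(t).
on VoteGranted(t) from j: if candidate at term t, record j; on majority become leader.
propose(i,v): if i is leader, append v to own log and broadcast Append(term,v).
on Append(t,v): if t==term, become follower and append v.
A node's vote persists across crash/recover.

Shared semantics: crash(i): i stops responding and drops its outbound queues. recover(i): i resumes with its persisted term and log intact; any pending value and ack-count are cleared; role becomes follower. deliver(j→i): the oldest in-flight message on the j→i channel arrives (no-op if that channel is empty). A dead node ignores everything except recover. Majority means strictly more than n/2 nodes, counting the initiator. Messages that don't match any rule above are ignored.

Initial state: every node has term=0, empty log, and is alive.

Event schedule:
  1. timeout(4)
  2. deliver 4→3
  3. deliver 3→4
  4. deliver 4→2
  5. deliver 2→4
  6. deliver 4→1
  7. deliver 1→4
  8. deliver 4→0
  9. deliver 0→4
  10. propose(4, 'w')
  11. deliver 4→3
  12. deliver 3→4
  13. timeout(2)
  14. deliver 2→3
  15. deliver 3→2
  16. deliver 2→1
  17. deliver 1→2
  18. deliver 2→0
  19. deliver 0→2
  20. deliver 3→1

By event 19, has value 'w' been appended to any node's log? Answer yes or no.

[1] timeout(4) → N4(cand t1 [-])
[2] deliver 4→3 → N3(foll t1 [-])
[3] deliver 3→4 → ∅
[4] deliver 4→2 → N2(foll t1 [-])
[5] deliver 2→4 → N4(lead t1 [-])
[6] deliver 4→1 → N1(foll t1 [-])
[7] deliver 1→4 → ∅
[8] deliver 4→0 → N0(foll t1 [-])
[9] deliver 0→4 → ∅
[10] propose(4,'w') → N4(lead t1 [w])
[11] deliver 4→3 → N3(foll t1 [w])
[12] deliver 3→4 → ∅
[13] timeout(2) → N2(cand t2 [-])
[14] deliver 2→3 → N3(foll t2 [w])
[15] deliver 3→2 → ∅
[16] deliver 2→1 → N1(foll t2 [-])
[17] deliver 1→2 → N2(lead t2 [-])
[18] deliver 2→0 → N0(foll t2 [-])
[19] deliver 0→2 → ∅

yes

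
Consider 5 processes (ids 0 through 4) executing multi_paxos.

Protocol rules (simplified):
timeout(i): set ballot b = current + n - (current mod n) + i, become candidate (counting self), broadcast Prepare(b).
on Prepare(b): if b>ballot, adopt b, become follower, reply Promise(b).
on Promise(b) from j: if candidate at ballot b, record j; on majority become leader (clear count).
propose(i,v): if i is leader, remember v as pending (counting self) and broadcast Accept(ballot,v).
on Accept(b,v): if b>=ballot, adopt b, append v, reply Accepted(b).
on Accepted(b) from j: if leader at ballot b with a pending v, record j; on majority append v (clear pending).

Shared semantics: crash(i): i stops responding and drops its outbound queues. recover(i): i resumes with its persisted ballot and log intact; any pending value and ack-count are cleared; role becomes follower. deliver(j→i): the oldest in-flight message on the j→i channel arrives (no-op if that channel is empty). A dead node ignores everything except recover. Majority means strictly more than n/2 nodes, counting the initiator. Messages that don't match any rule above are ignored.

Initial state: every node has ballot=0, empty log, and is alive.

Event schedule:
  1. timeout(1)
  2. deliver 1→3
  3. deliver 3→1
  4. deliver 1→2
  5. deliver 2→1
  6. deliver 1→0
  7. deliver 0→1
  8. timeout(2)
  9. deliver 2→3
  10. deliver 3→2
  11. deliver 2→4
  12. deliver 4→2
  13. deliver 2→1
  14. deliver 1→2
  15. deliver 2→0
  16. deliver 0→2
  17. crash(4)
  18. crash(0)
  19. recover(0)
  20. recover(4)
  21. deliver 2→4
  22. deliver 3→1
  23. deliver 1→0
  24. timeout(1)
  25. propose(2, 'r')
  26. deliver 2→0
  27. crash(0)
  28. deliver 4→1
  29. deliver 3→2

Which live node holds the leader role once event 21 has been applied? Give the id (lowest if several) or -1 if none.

e1 timeout(1): 1[cand,b=6,-]
e2 deliver 1→3: 3[foll,b=6,-]
e3 deliver 3→1: ·
e4 deliver 1→2: 2[foll,b=6,-]
e5 deliver 2→1: 1[lead,b=6,-]
e6 deliver 1→0: 0[foll,b=6,-]
e7 deliver 0→1: ·
e8 timeout(2): 2[cand,b=12,-]
e9 deliver 2→3: 3[foll,b=12,-]
e10 deliver 3→2: ·
e11 deliver 2→4: 4[foll,b=12,-]
e12 deliver 4→2: 2[lead,b=12,-]
e13 deliver 2→1: 1[foll,b=12,-]
e14 deliver 1→2: ·
e15 deliver 2→0: 0[foll,b=12,-]
e16 deliver 0→2: ·
e17 crash(4): 4[✗foll,b=12,-]
e18 crash(0): 0[✗foll,b=12,-]
e19 recover(0): 0[foll,b=12,-]
e20 recover(4): 4[foll,b=12,-]
e21 deliver 2→4: ·

2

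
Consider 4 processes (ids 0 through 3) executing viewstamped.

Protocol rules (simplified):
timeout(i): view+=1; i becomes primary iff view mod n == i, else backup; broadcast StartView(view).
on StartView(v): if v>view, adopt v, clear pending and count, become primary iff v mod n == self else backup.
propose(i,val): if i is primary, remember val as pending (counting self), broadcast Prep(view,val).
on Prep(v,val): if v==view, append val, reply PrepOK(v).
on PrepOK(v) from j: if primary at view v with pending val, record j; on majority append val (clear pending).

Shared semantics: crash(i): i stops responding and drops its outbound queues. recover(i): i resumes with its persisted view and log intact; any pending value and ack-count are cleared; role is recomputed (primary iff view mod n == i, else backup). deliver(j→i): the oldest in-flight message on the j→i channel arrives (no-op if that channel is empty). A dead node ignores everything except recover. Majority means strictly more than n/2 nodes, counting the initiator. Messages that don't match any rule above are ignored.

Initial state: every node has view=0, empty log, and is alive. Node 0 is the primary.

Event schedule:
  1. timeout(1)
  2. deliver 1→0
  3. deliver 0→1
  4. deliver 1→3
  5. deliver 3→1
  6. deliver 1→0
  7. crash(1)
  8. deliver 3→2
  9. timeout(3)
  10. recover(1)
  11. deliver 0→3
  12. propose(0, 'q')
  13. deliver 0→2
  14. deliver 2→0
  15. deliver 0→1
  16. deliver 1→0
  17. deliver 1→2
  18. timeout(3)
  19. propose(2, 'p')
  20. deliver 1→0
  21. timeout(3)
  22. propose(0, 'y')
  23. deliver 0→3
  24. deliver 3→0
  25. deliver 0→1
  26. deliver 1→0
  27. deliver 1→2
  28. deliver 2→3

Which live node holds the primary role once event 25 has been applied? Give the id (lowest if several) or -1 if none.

after 1 — timeout(1): n1:prim/v1/[-]
after 2 — deliver 1→0: n0:back/v1/[-]
after 3 — deliver 0→1: ·
after 4 — deliver 1→3: n3:back/v1/[-]
after 5 — deliver 3→1: ·
after 6 — deliver 1→0: ·
after 7 — crash(1): n1:✗prim/v1/[-]
after 8 — deliver 3→2: ·
after 9 — timeout(3): n3:back/v2/[-]
after 10 — recover(1): n1:prim/v1/[-]
after 11 — deliver 0→3: ·
after 12 — propose(0,'q'): ·
after 13 — deliver 0→2: ·
after 14 — deliver 2→0: ·
after 15 — deliver 0→1: ·
after 16 — deliver 1→0: ·
after 17 — deliver 1→2: ·
after 18 — timeout(3): n3:prim/v3/[-]
after 19 — propose(2,'p'): ·
after 20 — deliver 1→0: ·
after 21 — timeout(3): n3:back/v4/[-]
after 22 — propose(0,'y'): ·
after 23 — deliver 0→3: ·
after 24 — deliver 3→0: n0:back/v2/[-]
after 25 — deliver 0→1: ·

1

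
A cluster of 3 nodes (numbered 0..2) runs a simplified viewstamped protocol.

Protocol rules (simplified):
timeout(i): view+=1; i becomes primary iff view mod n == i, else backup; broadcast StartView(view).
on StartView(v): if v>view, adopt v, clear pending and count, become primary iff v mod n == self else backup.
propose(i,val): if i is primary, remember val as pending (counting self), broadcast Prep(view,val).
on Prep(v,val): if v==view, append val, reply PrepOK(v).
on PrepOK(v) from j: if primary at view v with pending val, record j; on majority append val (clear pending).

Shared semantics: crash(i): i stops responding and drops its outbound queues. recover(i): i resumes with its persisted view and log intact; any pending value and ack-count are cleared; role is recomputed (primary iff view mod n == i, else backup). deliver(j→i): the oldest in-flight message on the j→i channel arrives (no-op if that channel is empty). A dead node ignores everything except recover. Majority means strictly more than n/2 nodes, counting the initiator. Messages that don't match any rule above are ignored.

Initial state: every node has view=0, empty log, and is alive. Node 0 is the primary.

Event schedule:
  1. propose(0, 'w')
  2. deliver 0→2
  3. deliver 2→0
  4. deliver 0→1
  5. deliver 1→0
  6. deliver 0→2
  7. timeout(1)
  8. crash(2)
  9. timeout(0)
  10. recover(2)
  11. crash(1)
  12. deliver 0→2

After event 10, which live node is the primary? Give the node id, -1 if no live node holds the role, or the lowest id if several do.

step 1 propose(0,'w'): —
step 2 deliver 0→2: 2={back,v=0,log=w}
step 3 deliver 2→0: 0={prim,v=0,log=w}
step 4 deliver 0→1: 1={back,v=0,log=w}
step 5 deliver 1→0: —
step 6 deliver 0→2: —
step 7 timeout(1): 1={prim,v=1,log=w}
step 8 crash(2): 2={✗back,v=0,log=w}
step 9 timeout(0): 0={back,v=1,log=w}
step 10 recover(2): 2={back,v=0,log=w}

1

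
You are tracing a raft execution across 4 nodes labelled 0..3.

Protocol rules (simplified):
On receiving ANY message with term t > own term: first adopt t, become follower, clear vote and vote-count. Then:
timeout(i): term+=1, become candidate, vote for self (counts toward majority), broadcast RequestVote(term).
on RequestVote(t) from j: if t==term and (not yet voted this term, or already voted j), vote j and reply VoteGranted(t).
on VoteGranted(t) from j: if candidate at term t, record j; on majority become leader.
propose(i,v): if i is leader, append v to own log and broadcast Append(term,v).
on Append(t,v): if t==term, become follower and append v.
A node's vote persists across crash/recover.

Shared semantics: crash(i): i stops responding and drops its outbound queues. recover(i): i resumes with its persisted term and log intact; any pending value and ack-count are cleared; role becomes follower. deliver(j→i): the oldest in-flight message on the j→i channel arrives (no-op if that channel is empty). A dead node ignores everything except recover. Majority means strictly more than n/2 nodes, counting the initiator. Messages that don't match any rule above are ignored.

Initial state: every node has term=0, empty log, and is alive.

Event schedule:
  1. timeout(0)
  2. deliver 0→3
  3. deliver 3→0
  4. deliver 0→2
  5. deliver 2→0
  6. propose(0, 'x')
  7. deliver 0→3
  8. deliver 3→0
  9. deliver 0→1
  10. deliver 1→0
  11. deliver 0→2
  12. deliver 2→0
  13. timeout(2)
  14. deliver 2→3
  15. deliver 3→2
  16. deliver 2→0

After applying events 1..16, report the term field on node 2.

2

[1] timeout(0) → N0(cand t1 [-])
[2] deliver 0→3 → N3(foll t1 [-])
[3] deliver 3→0 → ∅
[4] deliver 0→2 → N2(foll t1 [-])
[5] deliver 2→0 → N0(lead t1 [-])
[6] propose(0,'x') → N0(lead t1 [x])
[7] deliver 0→3 → N3(foll t1 [x])
[8] deliver 3→0 → ∅
[9] deliver 0→1 → N1(foll t1 [-])
[10] deliver 1→0 → ∅
[11] deliver 0→2 → N2(foll t1 [x])
[12] deliver 2→0 → ∅
[13] timeout(2) → N2(cand t2 [x])
[14] deliver 2→3 → N3(foll t2 [x])
[15] deliver 3→2 → ∅
[16] deliver 2→0 → N0(foll t2 [x])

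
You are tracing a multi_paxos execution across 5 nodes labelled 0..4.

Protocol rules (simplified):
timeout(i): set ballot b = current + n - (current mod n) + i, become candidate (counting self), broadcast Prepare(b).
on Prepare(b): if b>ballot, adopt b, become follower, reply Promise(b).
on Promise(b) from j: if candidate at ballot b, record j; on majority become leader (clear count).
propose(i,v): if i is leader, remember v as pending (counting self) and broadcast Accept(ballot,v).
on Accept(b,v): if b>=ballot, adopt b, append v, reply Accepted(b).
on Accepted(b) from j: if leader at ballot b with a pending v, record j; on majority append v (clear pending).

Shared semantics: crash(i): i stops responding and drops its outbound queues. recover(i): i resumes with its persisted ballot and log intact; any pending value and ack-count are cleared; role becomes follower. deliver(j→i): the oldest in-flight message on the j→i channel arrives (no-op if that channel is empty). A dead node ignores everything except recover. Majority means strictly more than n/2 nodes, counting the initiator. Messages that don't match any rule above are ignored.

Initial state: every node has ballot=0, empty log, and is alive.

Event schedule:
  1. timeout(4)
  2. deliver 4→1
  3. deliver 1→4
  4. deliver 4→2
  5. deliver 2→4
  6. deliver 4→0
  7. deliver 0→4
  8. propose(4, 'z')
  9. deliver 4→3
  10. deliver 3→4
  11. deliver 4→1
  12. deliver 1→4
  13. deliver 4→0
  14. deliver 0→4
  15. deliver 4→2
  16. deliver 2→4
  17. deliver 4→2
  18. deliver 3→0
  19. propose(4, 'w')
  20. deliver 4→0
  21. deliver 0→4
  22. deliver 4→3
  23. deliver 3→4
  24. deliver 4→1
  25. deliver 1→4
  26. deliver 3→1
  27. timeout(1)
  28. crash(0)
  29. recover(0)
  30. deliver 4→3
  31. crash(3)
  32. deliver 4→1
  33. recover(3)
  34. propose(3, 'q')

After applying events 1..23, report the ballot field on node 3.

step 1 timeout(4): 4={cand,b=9,log=-}
step 2 deliver 4→1: 1={foll,b=9,log=-}
step 3 deliver 1→4: —
step 4 deliver 4→2: 2={foll,b=9,log=-}
step 5 deliver 2→4: 4={lead,b=9,log=-}
step 6 deliver 4→0: 0={foll,b=9,log=-}
step 7 deliver 0→4: —
step 8 propose(4,'z'): —
step 9 deliver 4→3: 3={foll,b=9,log=-}
step 10 deliver 3→4: —
step 11 deliver 4→1: 1={foll,b=9,log=z}
step 12 deliver 1→4: —
step 13 deliver 4→0: 0={foll,b=9,log=z}
step 14 deliver 0→4: 4={lead,b=9,log=z}
step 15 deliver 4→2: 2={foll,b=9,log=z}
step 16 deliver 2→4: —
step 17 deliver 4→2: —
step 18 deliver 3→0: —
step 19 propose(4,'w'): —
step 20 deliver 4→0: 0={foll,b=9,log=z,w}
step 21 deliver 0→4: —
step 22 deliver 4→3: 3={foll,b=9,log=z}
step 23 deliver 3→4: 4={lead,b=9,log=z,w}

9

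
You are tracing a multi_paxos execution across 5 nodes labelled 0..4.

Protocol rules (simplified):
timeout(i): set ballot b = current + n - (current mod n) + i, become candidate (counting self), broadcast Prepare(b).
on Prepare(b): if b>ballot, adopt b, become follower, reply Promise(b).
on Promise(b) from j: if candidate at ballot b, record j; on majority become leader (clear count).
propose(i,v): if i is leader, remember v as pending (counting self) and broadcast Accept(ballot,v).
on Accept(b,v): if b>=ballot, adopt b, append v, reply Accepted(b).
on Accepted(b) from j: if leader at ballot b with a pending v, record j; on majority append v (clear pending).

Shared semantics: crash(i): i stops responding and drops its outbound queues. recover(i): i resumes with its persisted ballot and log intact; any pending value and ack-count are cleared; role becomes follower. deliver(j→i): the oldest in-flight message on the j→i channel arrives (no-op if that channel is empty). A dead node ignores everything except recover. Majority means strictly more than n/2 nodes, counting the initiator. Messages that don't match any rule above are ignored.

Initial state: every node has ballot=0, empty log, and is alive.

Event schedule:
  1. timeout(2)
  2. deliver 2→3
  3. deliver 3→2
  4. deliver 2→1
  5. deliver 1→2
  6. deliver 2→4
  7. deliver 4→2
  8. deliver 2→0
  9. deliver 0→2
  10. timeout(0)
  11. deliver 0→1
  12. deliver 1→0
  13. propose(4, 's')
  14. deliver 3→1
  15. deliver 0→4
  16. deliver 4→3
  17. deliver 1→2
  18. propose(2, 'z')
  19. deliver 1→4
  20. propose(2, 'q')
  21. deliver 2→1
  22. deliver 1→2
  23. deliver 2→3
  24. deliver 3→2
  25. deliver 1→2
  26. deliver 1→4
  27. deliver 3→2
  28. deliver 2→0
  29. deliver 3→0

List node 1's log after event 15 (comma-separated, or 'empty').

after 1 — timeout(2): n2:cand/b7/[-]
after 2 — deliver 2→3: n3:foll/b7/[-]
after 3 — deliver 3→2: ·
after 4 — deliver 2→1: n1:foll/b7/[-]
after 5 — deliver 1→2: n2:lead/b7/[-]
after 6 — deliver 2→4: n4:foll/b7/[-]
after 7 — deliver 4→2: ·
after 8 — deliver 2→0: n0:foll/b7/[-]
after 9 — deliver 0→2: ·
after 10 — timeout(0): n0:cand/b10/[-]
after 11 — deliver 0→1: n1:foll/b10/[-]
after 12 — deliver 1→0: ·
after 13 — propose(4,'s'): ·
after 14 — deliver 3→1: ·
after 15 — deliver 0→4: n4:foll/b10/[-]

empty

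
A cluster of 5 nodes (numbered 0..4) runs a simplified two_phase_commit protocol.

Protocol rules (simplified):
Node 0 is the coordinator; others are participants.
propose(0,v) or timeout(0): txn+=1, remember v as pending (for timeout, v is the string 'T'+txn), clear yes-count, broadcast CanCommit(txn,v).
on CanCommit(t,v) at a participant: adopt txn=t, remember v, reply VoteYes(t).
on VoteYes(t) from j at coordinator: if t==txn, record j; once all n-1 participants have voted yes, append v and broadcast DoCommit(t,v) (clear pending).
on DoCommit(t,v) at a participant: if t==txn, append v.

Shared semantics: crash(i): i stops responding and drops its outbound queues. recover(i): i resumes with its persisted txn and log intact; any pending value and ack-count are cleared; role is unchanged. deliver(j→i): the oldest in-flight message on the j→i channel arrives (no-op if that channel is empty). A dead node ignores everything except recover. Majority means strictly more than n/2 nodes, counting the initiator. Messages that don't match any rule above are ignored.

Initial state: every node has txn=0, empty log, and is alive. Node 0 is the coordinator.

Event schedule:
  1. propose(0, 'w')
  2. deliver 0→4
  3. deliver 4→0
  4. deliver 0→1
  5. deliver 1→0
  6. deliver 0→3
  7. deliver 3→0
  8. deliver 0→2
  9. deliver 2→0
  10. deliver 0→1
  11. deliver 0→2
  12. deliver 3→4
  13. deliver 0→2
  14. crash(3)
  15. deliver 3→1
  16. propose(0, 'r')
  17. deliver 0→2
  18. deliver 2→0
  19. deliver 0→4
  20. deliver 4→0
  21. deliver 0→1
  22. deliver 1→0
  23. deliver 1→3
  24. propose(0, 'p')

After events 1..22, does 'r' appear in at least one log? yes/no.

[1] propose(0,'w') → N0(coor t1 [-])
[2] deliver 0→4 → N4(part t1 [-])
[3] deliver 4→0 → ∅
[4] deliver 0→1 → N1(part t1 [-])
[5] deliver 1→0 → ∅
[6] deliver 0→3 → N3(part t1 [-])
[7] deliver 3→0 → ∅
[8] deliver 0→2 → N2(part t1 [-])
[9] deliver 2→0 → N0(coor t1 [w])
[10] deliver 0→1 → N1(part t1 [w])
[11] deliver 0→2 → N2(part t1 [w])
[12] deliver 3→4 → ∅
[13] deliver 0→2 → ∅
[14] crash(3) → N3(✗part t1 [-])
[15] deliver 3→1 → ∅
[16] propose(0,'r') → N0(coor t2 [w])
[17] deliver 0→2 → N2(part t2 [w])
[18] deliver 2→0 → ∅
[19] deliver 0→4 → N4(part t1 [w])
[20] deliver 4→0 → ∅
[21] deliver 0→1 → N1(part t2 [w])
[22] deliver 1→0 → ∅

no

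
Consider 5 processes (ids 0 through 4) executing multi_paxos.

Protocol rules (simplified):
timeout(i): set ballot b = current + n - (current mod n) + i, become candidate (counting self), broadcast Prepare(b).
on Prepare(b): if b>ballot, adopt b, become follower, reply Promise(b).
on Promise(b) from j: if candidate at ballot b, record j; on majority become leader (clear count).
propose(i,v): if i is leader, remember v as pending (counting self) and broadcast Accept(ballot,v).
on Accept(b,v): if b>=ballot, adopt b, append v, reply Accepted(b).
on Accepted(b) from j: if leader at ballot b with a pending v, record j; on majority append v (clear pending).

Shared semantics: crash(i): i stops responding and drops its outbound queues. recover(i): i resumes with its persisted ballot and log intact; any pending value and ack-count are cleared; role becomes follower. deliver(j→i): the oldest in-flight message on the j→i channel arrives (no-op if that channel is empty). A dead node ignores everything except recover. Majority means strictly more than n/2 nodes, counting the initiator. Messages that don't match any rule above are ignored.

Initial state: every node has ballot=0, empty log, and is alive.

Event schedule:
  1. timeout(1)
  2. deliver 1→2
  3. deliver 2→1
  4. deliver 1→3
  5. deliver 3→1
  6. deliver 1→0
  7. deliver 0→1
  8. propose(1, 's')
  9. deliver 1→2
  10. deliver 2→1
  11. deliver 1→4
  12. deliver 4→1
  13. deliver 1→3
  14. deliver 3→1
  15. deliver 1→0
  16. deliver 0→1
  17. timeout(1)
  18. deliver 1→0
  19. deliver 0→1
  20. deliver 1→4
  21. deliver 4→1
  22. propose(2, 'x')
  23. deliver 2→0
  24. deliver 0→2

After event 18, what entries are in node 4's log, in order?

step 1 timeout(1): 1={cand,b=6,log=-}
step 2 deliver 1→2: 2={foll,b=6,log=-}
step 3 deliver 2→1: —
step 4 deliver 1→3: 3={foll,b=6,log=-}
step 5 deliver 3→1: 1={lead,b=6,log=-}
step 6 deliver 1→0: 0={foll,b=6,log=-}
step 7 deliver 0→1: —
step 8 propose(1,'s'): —
step 9 deliver 1→2: 2={foll,b=6,log=s}
step 10 deliver 2→1: —
step 11 deliver 1→4: 4={foll,b=6,log=-}
step 12 deliver 4→1: —
step 13 deliver 1→3: 3={foll,b=6,log=s}
step 14 deliver 3→1: 1={lead,b=6,log=s}
step 15 deliver 1→0: 0={foll,b=6,log=s}
step 16 deliver 0→1: —
step 17 timeout(1): 1={cand,b=11,log=s}
step 18 deliver 1→0: 0={foll,b=11,log=s}

empty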